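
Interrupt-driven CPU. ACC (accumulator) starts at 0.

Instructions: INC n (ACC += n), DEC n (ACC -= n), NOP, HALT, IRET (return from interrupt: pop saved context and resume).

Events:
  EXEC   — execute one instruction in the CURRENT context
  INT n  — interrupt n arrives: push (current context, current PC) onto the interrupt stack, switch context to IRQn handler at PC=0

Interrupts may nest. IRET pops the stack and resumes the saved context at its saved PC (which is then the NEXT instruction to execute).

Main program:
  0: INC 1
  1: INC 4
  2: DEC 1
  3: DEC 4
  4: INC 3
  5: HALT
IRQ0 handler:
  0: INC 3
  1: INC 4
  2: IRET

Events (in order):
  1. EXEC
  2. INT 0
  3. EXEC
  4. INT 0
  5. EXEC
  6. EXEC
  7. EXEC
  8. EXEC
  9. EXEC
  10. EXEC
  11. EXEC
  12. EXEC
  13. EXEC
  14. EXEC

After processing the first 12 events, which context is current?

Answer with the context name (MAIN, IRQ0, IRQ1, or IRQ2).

Answer: MAIN

Derivation:
Event 1 (EXEC): [MAIN] PC=0: INC 1 -> ACC=1
Event 2 (INT 0): INT 0 arrives: push (MAIN, PC=1), enter IRQ0 at PC=0 (depth now 1)
Event 3 (EXEC): [IRQ0] PC=0: INC 3 -> ACC=4
Event 4 (INT 0): INT 0 arrives: push (IRQ0, PC=1), enter IRQ0 at PC=0 (depth now 2)
Event 5 (EXEC): [IRQ0] PC=0: INC 3 -> ACC=7
Event 6 (EXEC): [IRQ0] PC=1: INC 4 -> ACC=11
Event 7 (EXEC): [IRQ0] PC=2: IRET -> resume IRQ0 at PC=1 (depth now 1)
Event 8 (EXEC): [IRQ0] PC=1: INC 4 -> ACC=15
Event 9 (EXEC): [IRQ0] PC=2: IRET -> resume MAIN at PC=1 (depth now 0)
Event 10 (EXEC): [MAIN] PC=1: INC 4 -> ACC=19
Event 11 (EXEC): [MAIN] PC=2: DEC 1 -> ACC=18
Event 12 (EXEC): [MAIN] PC=3: DEC 4 -> ACC=14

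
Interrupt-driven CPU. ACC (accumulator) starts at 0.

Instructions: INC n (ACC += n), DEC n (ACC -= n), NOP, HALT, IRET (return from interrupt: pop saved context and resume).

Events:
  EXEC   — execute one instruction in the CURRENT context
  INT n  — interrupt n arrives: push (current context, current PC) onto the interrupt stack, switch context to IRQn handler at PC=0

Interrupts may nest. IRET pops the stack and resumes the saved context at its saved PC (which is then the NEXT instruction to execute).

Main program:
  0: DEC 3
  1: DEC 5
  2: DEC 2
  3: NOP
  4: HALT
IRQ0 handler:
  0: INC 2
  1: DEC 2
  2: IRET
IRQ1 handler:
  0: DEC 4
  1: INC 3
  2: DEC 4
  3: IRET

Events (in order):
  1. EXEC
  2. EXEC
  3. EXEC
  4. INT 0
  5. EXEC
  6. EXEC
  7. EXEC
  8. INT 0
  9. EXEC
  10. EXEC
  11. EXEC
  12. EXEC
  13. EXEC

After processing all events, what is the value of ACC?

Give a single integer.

Event 1 (EXEC): [MAIN] PC=0: DEC 3 -> ACC=-3
Event 2 (EXEC): [MAIN] PC=1: DEC 5 -> ACC=-8
Event 3 (EXEC): [MAIN] PC=2: DEC 2 -> ACC=-10
Event 4 (INT 0): INT 0 arrives: push (MAIN, PC=3), enter IRQ0 at PC=0 (depth now 1)
Event 5 (EXEC): [IRQ0] PC=0: INC 2 -> ACC=-8
Event 6 (EXEC): [IRQ0] PC=1: DEC 2 -> ACC=-10
Event 7 (EXEC): [IRQ0] PC=2: IRET -> resume MAIN at PC=3 (depth now 0)
Event 8 (INT 0): INT 0 arrives: push (MAIN, PC=3), enter IRQ0 at PC=0 (depth now 1)
Event 9 (EXEC): [IRQ0] PC=0: INC 2 -> ACC=-8
Event 10 (EXEC): [IRQ0] PC=1: DEC 2 -> ACC=-10
Event 11 (EXEC): [IRQ0] PC=2: IRET -> resume MAIN at PC=3 (depth now 0)
Event 12 (EXEC): [MAIN] PC=3: NOP
Event 13 (EXEC): [MAIN] PC=4: HALT

Answer: -10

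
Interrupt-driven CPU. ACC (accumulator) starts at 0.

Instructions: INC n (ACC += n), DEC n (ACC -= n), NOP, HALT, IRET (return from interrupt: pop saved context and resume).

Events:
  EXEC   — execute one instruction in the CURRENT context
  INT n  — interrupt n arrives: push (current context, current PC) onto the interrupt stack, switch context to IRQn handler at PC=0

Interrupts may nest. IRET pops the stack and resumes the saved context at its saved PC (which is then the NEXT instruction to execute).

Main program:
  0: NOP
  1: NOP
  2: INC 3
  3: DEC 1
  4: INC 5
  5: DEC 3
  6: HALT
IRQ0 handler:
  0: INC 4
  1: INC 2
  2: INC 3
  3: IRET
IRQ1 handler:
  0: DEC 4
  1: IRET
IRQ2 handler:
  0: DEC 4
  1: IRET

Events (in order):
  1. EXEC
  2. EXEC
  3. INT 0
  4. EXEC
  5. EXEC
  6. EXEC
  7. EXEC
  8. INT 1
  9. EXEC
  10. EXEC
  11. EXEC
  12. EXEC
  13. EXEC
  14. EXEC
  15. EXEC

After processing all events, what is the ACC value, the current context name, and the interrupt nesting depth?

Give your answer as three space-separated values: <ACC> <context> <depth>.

Answer: 9 MAIN 0

Derivation:
Event 1 (EXEC): [MAIN] PC=0: NOP
Event 2 (EXEC): [MAIN] PC=1: NOP
Event 3 (INT 0): INT 0 arrives: push (MAIN, PC=2), enter IRQ0 at PC=0 (depth now 1)
Event 4 (EXEC): [IRQ0] PC=0: INC 4 -> ACC=4
Event 5 (EXEC): [IRQ0] PC=1: INC 2 -> ACC=6
Event 6 (EXEC): [IRQ0] PC=2: INC 3 -> ACC=9
Event 7 (EXEC): [IRQ0] PC=3: IRET -> resume MAIN at PC=2 (depth now 0)
Event 8 (INT 1): INT 1 arrives: push (MAIN, PC=2), enter IRQ1 at PC=0 (depth now 1)
Event 9 (EXEC): [IRQ1] PC=0: DEC 4 -> ACC=5
Event 10 (EXEC): [IRQ1] PC=1: IRET -> resume MAIN at PC=2 (depth now 0)
Event 11 (EXEC): [MAIN] PC=2: INC 3 -> ACC=8
Event 12 (EXEC): [MAIN] PC=3: DEC 1 -> ACC=7
Event 13 (EXEC): [MAIN] PC=4: INC 5 -> ACC=12
Event 14 (EXEC): [MAIN] PC=5: DEC 3 -> ACC=9
Event 15 (EXEC): [MAIN] PC=6: HALT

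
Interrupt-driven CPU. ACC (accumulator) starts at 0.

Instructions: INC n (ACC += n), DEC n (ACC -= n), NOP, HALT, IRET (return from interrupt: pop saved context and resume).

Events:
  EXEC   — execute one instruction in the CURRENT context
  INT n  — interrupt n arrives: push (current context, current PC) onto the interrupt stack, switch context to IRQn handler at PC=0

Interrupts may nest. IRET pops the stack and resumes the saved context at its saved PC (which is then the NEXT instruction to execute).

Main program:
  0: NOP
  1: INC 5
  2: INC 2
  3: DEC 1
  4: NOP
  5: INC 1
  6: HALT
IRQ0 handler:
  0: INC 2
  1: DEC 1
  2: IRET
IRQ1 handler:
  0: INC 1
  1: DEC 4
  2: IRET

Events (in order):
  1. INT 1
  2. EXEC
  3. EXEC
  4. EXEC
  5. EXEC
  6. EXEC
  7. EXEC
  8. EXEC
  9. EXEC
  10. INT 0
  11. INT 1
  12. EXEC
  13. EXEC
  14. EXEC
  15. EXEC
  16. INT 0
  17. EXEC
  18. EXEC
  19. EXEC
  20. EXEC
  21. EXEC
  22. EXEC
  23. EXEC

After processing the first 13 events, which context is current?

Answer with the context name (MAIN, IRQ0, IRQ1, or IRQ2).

Event 1 (INT 1): INT 1 arrives: push (MAIN, PC=0), enter IRQ1 at PC=0 (depth now 1)
Event 2 (EXEC): [IRQ1] PC=0: INC 1 -> ACC=1
Event 3 (EXEC): [IRQ1] PC=1: DEC 4 -> ACC=-3
Event 4 (EXEC): [IRQ1] PC=2: IRET -> resume MAIN at PC=0 (depth now 0)
Event 5 (EXEC): [MAIN] PC=0: NOP
Event 6 (EXEC): [MAIN] PC=1: INC 5 -> ACC=2
Event 7 (EXEC): [MAIN] PC=2: INC 2 -> ACC=4
Event 8 (EXEC): [MAIN] PC=3: DEC 1 -> ACC=3
Event 9 (EXEC): [MAIN] PC=4: NOP
Event 10 (INT 0): INT 0 arrives: push (MAIN, PC=5), enter IRQ0 at PC=0 (depth now 1)
Event 11 (INT 1): INT 1 arrives: push (IRQ0, PC=0), enter IRQ1 at PC=0 (depth now 2)
Event 12 (EXEC): [IRQ1] PC=0: INC 1 -> ACC=4
Event 13 (EXEC): [IRQ1] PC=1: DEC 4 -> ACC=0

Answer: IRQ1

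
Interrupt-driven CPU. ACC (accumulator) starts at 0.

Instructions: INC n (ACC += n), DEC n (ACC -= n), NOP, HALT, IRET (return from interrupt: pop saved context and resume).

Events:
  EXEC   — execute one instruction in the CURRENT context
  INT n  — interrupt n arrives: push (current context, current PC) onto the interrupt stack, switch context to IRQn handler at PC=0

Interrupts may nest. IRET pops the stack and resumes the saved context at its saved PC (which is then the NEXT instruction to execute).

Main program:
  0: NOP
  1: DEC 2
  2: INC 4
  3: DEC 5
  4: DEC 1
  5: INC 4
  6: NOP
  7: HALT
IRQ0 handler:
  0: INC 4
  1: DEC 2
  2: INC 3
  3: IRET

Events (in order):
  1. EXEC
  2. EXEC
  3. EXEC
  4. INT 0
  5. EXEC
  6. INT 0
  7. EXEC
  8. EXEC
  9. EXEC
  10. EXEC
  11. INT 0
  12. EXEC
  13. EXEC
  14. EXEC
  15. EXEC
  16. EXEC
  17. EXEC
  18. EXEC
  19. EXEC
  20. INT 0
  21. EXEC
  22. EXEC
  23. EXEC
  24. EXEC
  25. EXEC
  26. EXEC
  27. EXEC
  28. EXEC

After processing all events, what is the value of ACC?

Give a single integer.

Event 1 (EXEC): [MAIN] PC=0: NOP
Event 2 (EXEC): [MAIN] PC=1: DEC 2 -> ACC=-2
Event 3 (EXEC): [MAIN] PC=2: INC 4 -> ACC=2
Event 4 (INT 0): INT 0 arrives: push (MAIN, PC=3), enter IRQ0 at PC=0 (depth now 1)
Event 5 (EXEC): [IRQ0] PC=0: INC 4 -> ACC=6
Event 6 (INT 0): INT 0 arrives: push (IRQ0, PC=1), enter IRQ0 at PC=0 (depth now 2)
Event 7 (EXEC): [IRQ0] PC=0: INC 4 -> ACC=10
Event 8 (EXEC): [IRQ0] PC=1: DEC 2 -> ACC=8
Event 9 (EXEC): [IRQ0] PC=2: INC 3 -> ACC=11
Event 10 (EXEC): [IRQ0] PC=3: IRET -> resume IRQ0 at PC=1 (depth now 1)
Event 11 (INT 0): INT 0 arrives: push (IRQ0, PC=1), enter IRQ0 at PC=0 (depth now 2)
Event 12 (EXEC): [IRQ0] PC=0: INC 4 -> ACC=15
Event 13 (EXEC): [IRQ0] PC=1: DEC 2 -> ACC=13
Event 14 (EXEC): [IRQ0] PC=2: INC 3 -> ACC=16
Event 15 (EXEC): [IRQ0] PC=3: IRET -> resume IRQ0 at PC=1 (depth now 1)
Event 16 (EXEC): [IRQ0] PC=1: DEC 2 -> ACC=14
Event 17 (EXEC): [IRQ0] PC=2: INC 3 -> ACC=17
Event 18 (EXEC): [IRQ0] PC=3: IRET -> resume MAIN at PC=3 (depth now 0)
Event 19 (EXEC): [MAIN] PC=3: DEC 5 -> ACC=12
Event 20 (INT 0): INT 0 arrives: push (MAIN, PC=4), enter IRQ0 at PC=0 (depth now 1)
Event 21 (EXEC): [IRQ0] PC=0: INC 4 -> ACC=16
Event 22 (EXEC): [IRQ0] PC=1: DEC 2 -> ACC=14
Event 23 (EXEC): [IRQ0] PC=2: INC 3 -> ACC=17
Event 24 (EXEC): [IRQ0] PC=3: IRET -> resume MAIN at PC=4 (depth now 0)
Event 25 (EXEC): [MAIN] PC=4: DEC 1 -> ACC=16
Event 26 (EXEC): [MAIN] PC=5: INC 4 -> ACC=20
Event 27 (EXEC): [MAIN] PC=6: NOP
Event 28 (EXEC): [MAIN] PC=7: HALT

Answer: 20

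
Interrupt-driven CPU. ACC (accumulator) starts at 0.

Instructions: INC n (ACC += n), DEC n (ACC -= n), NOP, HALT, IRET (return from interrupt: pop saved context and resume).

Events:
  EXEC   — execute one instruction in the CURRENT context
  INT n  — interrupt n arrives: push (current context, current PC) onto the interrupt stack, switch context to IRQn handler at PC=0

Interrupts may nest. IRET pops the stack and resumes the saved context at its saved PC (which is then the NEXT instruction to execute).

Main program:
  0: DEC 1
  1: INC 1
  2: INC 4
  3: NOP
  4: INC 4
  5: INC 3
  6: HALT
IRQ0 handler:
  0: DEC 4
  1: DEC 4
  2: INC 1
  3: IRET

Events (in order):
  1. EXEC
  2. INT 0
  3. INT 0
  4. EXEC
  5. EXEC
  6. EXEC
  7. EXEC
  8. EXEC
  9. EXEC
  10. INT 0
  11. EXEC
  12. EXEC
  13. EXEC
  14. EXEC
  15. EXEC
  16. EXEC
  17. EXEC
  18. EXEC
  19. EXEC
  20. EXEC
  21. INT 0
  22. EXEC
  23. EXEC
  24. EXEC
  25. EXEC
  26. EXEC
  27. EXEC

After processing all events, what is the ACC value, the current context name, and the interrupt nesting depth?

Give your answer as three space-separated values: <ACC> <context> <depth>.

Answer: -17 MAIN 0

Derivation:
Event 1 (EXEC): [MAIN] PC=0: DEC 1 -> ACC=-1
Event 2 (INT 0): INT 0 arrives: push (MAIN, PC=1), enter IRQ0 at PC=0 (depth now 1)
Event 3 (INT 0): INT 0 arrives: push (IRQ0, PC=0), enter IRQ0 at PC=0 (depth now 2)
Event 4 (EXEC): [IRQ0] PC=0: DEC 4 -> ACC=-5
Event 5 (EXEC): [IRQ0] PC=1: DEC 4 -> ACC=-9
Event 6 (EXEC): [IRQ0] PC=2: INC 1 -> ACC=-8
Event 7 (EXEC): [IRQ0] PC=3: IRET -> resume IRQ0 at PC=0 (depth now 1)
Event 8 (EXEC): [IRQ0] PC=0: DEC 4 -> ACC=-12
Event 9 (EXEC): [IRQ0] PC=1: DEC 4 -> ACC=-16
Event 10 (INT 0): INT 0 arrives: push (IRQ0, PC=2), enter IRQ0 at PC=0 (depth now 2)
Event 11 (EXEC): [IRQ0] PC=0: DEC 4 -> ACC=-20
Event 12 (EXEC): [IRQ0] PC=1: DEC 4 -> ACC=-24
Event 13 (EXEC): [IRQ0] PC=2: INC 1 -> ACC=-23
Event 14 (EXEC): [IRQ0] PC=3: IRET -> resume IRQ0 at PC=2 (depth now 1)
Event 15 (EXEC): [IRQ0] PC=2: INC 1 -> ACC=-22
Event 16 (EXEC): [IRQ0] PC=3: IRET -> resume MAIN at PC=1 (depth now 0)
Event 17 (EXEC): [MAIN] PC=1: INC 1 -> ACC=-21
Event 18 (EXEC): [MAIN] PC=2: INC 4 -> ACC=-17
Event 19 (EXEC): [MAIN] PC=3: NOP
Event 20 (EXEC): [MAIN] PC=4: INC 4 -> ACC=-13
Event 21 (INT 0): INT 0 arrives: push (MAIN, PC=5), enter IRQ0 at PC=0 (depth now 1)
Event 22 (EXEC): [IRQ0] PC=0: DEC 4 -> ACC=-17
Event 23 (EXEC): [IRQ0] PC=1: DEC 4 -> ACC=-21
Event 24 (EXEC): [IRQ0] PC=2: INC 1 -> ACC=-20
Event 25 (EXEC): [IRQ0] PC=3: IRET -> resume MAIN at PC=5 (depth now 0)
Event 26 (EXEC): [MAIN] PC=5: INC 3 -> ACC=-17
Event 27 (EXEC): [MAIN] PC=6: HALT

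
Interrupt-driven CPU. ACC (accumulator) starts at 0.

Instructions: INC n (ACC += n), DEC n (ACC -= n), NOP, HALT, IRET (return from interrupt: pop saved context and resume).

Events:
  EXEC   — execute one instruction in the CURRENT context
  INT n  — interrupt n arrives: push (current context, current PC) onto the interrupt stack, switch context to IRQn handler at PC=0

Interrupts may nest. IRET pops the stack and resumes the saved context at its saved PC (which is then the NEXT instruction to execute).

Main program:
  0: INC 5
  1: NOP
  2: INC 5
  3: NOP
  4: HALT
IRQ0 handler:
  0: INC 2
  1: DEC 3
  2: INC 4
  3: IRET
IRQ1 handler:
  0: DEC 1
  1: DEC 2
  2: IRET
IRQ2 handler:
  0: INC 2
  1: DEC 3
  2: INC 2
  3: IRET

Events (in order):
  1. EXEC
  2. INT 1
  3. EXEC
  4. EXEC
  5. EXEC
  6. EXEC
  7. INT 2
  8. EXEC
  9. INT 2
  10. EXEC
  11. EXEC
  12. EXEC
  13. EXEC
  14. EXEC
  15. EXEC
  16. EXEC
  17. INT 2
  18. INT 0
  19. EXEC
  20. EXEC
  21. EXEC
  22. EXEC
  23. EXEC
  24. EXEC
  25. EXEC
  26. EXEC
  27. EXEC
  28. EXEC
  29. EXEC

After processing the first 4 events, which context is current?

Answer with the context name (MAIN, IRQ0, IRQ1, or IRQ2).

Answer: IRQ1

Derivation:
Event 1 (EXEC): [MAIN] PC=0: INC 5 -> ACC=5
Event 2 (INT 1): INT 1 arrives: push (MAIN, PC=1), enter IRQ1 at PC=0 (depth now 1)
Event 3 (EXEC): [IRQ1] PC=0: DEC 1 -> ACC=4
Event 4 (EXEC): [IRQ1] PC=1: DEC 2 -> ACC=2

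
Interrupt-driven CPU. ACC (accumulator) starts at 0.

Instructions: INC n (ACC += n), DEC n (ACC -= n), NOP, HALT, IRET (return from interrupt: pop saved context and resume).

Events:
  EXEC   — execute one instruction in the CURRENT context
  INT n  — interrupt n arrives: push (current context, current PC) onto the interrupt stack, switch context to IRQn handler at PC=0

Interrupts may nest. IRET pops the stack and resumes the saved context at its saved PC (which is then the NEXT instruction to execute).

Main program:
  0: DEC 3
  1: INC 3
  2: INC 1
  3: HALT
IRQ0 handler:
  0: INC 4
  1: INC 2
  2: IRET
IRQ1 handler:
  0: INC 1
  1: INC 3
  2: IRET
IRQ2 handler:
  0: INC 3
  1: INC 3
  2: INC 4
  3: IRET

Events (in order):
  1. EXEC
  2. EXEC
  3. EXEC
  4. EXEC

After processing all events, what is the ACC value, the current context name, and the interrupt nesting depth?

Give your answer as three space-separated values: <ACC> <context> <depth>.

Event 1 (EXEC): [MAIN] PC=0: DEC 3 -> ACC=-3
Event 2 (EXEC): [MAIN] PC=1: INC 3 -> ACC=0
Event 3 (EXEC): [MAIN] PC=2: INC 1 -> ACC=1
Event 4 (EXEC): [MAIN] PC=3: HALT

Answer: 1 MAIN 0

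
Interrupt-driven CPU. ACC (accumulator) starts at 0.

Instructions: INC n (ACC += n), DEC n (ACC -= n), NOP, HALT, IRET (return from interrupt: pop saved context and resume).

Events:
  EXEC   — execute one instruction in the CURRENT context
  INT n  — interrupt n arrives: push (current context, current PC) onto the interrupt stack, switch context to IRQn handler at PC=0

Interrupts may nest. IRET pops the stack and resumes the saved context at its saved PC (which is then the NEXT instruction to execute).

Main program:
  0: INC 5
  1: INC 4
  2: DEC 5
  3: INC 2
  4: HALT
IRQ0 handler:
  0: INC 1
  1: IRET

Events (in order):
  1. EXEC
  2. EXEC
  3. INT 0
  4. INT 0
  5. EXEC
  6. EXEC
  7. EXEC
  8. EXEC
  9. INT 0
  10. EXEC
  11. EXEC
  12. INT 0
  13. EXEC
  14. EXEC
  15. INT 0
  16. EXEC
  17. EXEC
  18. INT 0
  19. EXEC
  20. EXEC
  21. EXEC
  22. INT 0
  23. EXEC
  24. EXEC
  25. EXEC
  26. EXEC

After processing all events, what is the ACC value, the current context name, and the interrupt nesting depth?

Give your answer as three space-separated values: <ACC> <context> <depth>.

Event 1 (EXEC): [MAIN] PC=0: INC 5 -> ACC=5
Event 2 (EXEC): [MAIN] PC=1: INC 4 -> ACC=9
Event 3 (INT 0): INT 0 arrives: push (MAIN, PC=2), enter IRQ0 at PC=0 (depth now 1)
Event 4 (INT 0): INT 0 arrives: push (IRQ0, PC=0), enter IRQ0 at PC=0 (depth now 2)
Event 5 (EXEC): [IRQ0] PC=0: INC 1 -> ACC=10
Event 6 (EXEC): [IRQ0] PC=1: IRET -> resume IRQ0 at PC=0 (depth now 1)
Event 7 (EXEC): [IRQ0] PC=0: INC 1 -> ACC=11
Event 8 (EXEC): [IRQ0] PC=1: IRET -> resume MAIN at PC=2 (depth now 0)
Event 9 (INT 0): INT 0 arrives: push (MAIN, PC=2), enter IRQ0 at PC=0 (depth now 1)
Event 10 (EXEC): [IRQ0] PC=0: INC 1 -> ACC=12
Event 11 (EXEC): [IRQ0] PC=1: IRET -> resume MAIN at PC=2 (depth now 0)
Event 12 (INT 0): INT 0 arrives: push (MAIN, PC=2), enter IRQ0 at PC=0 (depth now 1)
Event 13 (EXEC): [IRQ0] PC=0: INC 1 -> ACC=13
Event 14 (EXEC): [IRQ0] PC=1: IRET -> resume MAIN at PC=2 (depth now 0)
Event 15 (INT 0): INT 0 arrives: push (MAIN, PC=2), enter IRQ0 at PC=0 (depth now 1)
Event 16 (EXEC): [IRQ0] PC=0: INC 1 -> ACC=14
Event 17 (EXEC): [IRQ0] PC=1: IRET -> resume MAIN at PC=2 (depth now 0)
Event 18 (INT 0): INT 0 arrives: push (MAIN, PC=2), enter IRQ0 at PC=0 (depth now 1)
Event 19 (EXEC): [IRQ0] PC=0: INC 1 -> ACC=15
Event 20 (EXEC): [IRQ0] PC=1: IRET -> resume MAIN at PC=2 (depth now 0)
Event 21 (EXEC): [MAIN] PC=2: DEC 5 -> ACC=10
Event 22 (INT 0): INT 0 arrives: push (MAIN, PC=3), enter IRQ0 at PC=0 (depth now 1)
Event 23 (EXEC): [IRQ0] PC=0: INC 1 -> ACC=11
Event 24 (EXEC): [IRQ0] PC=1: IRET -> resume MAIN at PC=3 (depth now 0)
Event 25 (EXEC): [MAIN] PC=3: INC 2 -> ACC=13
Event 26 (EXEC): [MAIN] PC=4: HALT

Answer: 13 MAIN 0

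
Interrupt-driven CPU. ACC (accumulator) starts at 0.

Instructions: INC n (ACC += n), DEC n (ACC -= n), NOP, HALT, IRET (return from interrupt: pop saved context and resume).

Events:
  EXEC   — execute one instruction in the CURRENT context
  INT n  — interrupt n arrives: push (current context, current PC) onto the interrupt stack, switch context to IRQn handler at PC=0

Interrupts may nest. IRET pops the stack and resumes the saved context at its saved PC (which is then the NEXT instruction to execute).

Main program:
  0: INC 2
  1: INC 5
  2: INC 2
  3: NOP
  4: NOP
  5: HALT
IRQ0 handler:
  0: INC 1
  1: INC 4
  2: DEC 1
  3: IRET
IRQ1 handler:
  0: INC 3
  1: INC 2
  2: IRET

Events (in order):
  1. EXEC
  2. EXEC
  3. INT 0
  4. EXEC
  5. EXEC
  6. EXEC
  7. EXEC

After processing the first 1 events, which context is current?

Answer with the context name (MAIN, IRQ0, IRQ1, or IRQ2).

Answer: MAIN

Derivation:
Event 1 (EXEC): [MAIN] PC=0: INC 2 -> ACC=2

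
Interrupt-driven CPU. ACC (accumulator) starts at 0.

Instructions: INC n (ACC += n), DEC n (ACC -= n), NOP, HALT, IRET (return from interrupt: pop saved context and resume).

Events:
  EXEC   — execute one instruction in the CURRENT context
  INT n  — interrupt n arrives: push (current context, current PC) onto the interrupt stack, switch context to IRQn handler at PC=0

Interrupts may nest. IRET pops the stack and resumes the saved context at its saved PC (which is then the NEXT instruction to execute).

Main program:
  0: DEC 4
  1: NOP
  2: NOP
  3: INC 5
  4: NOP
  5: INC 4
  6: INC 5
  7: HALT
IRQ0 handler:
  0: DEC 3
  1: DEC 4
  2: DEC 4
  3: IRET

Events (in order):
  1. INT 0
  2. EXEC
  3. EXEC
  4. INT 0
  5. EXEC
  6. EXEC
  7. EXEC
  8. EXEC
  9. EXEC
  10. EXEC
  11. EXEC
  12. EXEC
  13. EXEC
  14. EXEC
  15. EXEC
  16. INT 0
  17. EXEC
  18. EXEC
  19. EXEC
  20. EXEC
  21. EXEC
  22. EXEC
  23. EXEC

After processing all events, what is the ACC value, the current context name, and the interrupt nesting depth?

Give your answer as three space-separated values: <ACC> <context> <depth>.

Answer: -23 MAIN 0

Derivation:
Event 1 (INT 0): INT 0 arrives: push (MAIN, PC=0), enter IRQ0 at PC=0 (depth now 1)
Event 2 (EXEC): [IRQ0] PC=0: DEC 3 -> ACC=-3
Event 3 (EXEC): [IRQ0] PC=1: DEC 4 -> ACC=-7
Event 4 (INT 0): INT 0 arrives: push (IRQ0, PC=2), enter IRQ0 at PC=0 (depth now 2)
Event 5 (EXEC): [IRQ0] PC=0: DEC 3 -> ACC=-10
Event 6 (EXEC): [IRQ0] PC=1: DEC 4 -> ACC=-14
Event 7 (EXEC): [IRQ0] PC=2: DEC 4 -> ACC=-18
Event 8 (EXEC): [IRQ0] PC=3: IRET -> resume IRQ0 at PC=2 (depth now 1)
Event 9 (EXEC): [IRQ0] PC=2: DEC 4 -> ACC=-22
Event 10 (EXEC): [IRQ0] PC=3: IRET -> resume MAIN at PC=0 (depth now 0)
Event 11 (EXEC): [MAIN] PC=0: DEC 4 -> ACC=-26
Event 12 (EXEC): [MAIN] PC=1: NOP
Event 13 (EXEC): [MAIN] PC=2: NOP
Event 14 (EXEC): [MAIN] PC=3: INC 5 -> ACC=-21
Event 15 (EXEC): [MAIN] PC=4: NOP
Event 16 (INT 0): INT 0 arrives: push (MAIN, PC=5), enter IRQ0 at PC=0 (depth now 1)
Event 17 (EXEC): [IRQ0] PC=0: DEC 3 -> ACC=-24
Event 18 (EXEC): [IRQ0] PC=1: DEC 4 -> ACC=-28
Event 19 (EXEC): [IRQ0] PC=2: DEC 4 -> ACC=-32
Event 20 (EXEC): [IRQ0] PC=3: IRET -> resume MAIN at PC=5 (depth now 0)
Event 21 (EXEC): [MAIN] PC=5: INC 4 -> ACC=-28
Event 22 (EXEC): [MAIN] PC=6: INC 5 -> ACC=-23
Event 23 (EXEC): [MAIN] PC=7: HALT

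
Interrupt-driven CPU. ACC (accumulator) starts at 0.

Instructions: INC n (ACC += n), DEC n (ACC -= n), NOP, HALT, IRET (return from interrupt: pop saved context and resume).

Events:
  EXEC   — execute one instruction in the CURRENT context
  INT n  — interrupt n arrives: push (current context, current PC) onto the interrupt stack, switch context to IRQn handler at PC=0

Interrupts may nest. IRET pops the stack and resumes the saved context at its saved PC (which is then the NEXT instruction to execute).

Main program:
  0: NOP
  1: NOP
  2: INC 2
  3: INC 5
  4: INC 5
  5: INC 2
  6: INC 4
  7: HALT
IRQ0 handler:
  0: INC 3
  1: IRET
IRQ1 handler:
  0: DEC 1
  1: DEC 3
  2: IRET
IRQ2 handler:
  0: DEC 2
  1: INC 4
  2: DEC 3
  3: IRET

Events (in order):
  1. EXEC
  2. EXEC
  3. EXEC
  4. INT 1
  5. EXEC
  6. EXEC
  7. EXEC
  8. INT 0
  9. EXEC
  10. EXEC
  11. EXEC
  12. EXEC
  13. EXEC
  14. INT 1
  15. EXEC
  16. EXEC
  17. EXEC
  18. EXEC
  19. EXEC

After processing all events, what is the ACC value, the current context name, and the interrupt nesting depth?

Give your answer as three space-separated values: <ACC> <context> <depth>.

Answer: 13 MAIN 0

Derivation:
Event 1 (EXEC): [MAIN] PC=0: NOP
Event 2 (EXEC): [MAIN] PC=1: NOP
Event 3 (EXEC): [MAIN] PC=2: INC 2 -> ACC=2
Event 4 (INT 1): INT 1 arrives: push (MAIN, PC=3), enter IRQ1 at PC=0 (depth now 1)
Event 5 (EXEC): [IRQ1] PC=0: DEC 1 -> ACC=1
Event 6 (EXEC): [IRQ1] PC=1: DEC 3 -> ACC=-2
Event 7 (EXEC): [IRQ1] PC=2: IRET -> resume MAIN at PC=3 (depth now 0)
Event 8 (INT 0): INT 0 arrives: push (MAIN, PC=3), enter IRQ0 at PC=0 (depth now 1)
Event 9 (EXEC): [IRQ0] PC=0: INC 3 -> ACC=1
Event 10 (EXEC): [IRQ0] PC=1: IRET -> resume MAIN at PC=3 (depth now 0)
Event 11 (EXEC): [MAIN] PC=3: INC 5 -> ACC=6
Event 12 (EXEC): [MAIN] PC=4: INC 5 -> ACC=11
Event 13 (EXEC): [MAIN] PC=5: INC 2 -> ACC=13
Event 14 (INT 1): INT 1 arrives: push (MAIN, PC=6), enter IRQ1 at PC=0 (depth now 1)
Event 15 (EXEC): [IRQ1] PC=0: DEC 1 -> ACC=12
Event 16 (EXEC): [IRQ1] PC=1: DEC 3 -> ACC=9
Event 17 (EXEC): [IRQ1] PC=2: IRET -> resume MAIN at PC=6 (depth now 0)
Event 18 (EXEC): [MAIN] PC=6: INC 4 -> ACC=13
Event 19 (EXEC): [MAIN] PC=7: HALT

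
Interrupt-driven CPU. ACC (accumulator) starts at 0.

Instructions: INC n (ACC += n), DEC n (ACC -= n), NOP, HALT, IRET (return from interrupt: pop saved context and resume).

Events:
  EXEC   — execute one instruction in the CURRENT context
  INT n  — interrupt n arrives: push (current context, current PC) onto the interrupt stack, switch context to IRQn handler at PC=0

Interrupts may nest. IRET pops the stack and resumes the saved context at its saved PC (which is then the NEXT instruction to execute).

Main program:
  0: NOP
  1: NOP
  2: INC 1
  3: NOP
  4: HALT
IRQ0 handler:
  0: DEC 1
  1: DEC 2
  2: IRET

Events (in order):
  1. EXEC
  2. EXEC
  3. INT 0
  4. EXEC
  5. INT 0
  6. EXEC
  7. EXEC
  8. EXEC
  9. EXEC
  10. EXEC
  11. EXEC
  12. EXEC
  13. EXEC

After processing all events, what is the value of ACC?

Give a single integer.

Answer: -5

Derivation:
Event 1 (EXEC): [MAIN] PC=0: NOP
Event 2 (EXEC): [MAIN] PC=1: NOP
Event 3 (INT 0): INT 0 arrives: push (MAIN, PC=2), enter IRQ0 at PC=0 (depth now 1)
Event 4 (EXEC): [IRQ0] PC=0: DEC 1 -> ACC=-1
Event 5 (INT 0): INT 0 arrives: push (IRQ0, PC=1), enter IRQ0 at PC=0 (depth now 2)
Event 6 (EXEC): [IRQ0] PC=0: DEC 1 -> ACC=-2
Event 7 (EXEC): [IRQ0] PC=1: DEC 2 -> ACC=-4
Event 8 (EXEC): [IRQ0] PC=2: IRET -> resume IRQ0 at PC=1 (depth now 1)
Event 9 (EXEC): [IRQ0] PC=1: DEC 2 -> ACC=-6
Event 10 (EXEC): [IRQ0] PC=2: IRET -> resume MAIN at PC=2 (depth now 0)
Event 11 (EXEC): [MAIN] PC=2: INC 1 -> ACC=-5
Event 12 (EXEC): [MAIN] PC=3: NOP
Event 13 (EXEC): [MAIN] PC=4: HALT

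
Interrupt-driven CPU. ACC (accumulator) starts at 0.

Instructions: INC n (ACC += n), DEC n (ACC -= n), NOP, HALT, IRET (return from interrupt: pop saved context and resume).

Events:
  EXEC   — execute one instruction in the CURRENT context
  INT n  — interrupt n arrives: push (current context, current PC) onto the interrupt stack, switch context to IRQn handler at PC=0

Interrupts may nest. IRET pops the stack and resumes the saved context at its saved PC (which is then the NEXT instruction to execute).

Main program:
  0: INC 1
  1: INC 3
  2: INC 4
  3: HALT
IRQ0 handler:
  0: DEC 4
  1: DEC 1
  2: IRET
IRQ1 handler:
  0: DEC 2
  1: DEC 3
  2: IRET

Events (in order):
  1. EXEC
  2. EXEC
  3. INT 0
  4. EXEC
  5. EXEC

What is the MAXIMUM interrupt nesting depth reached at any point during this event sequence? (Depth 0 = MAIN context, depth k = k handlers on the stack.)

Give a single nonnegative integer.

Event 1 (EXEC): [MAIN] PC=0: INC 1 -> ACC=1 [depth=0]
Event 2 (EXEC): [MAIN] PC=1: INC 3 -> ACC=4 [depth=0]
Event 3 (INT 0): INT 0 arrives: push (MAIN, PC=2), enter IRQ0 at PC=0 (depth now 1) [depth=1]
Event 4 (EXEC): [IRQ0] PC=0: DEC 4 -> ACC=0 [depth=1]
Event 5 (EXEC): [IRQ0] PC=1: DEC 1 -> ACC=-1 [depth=1]
Max depth observed: 1

Answer: 1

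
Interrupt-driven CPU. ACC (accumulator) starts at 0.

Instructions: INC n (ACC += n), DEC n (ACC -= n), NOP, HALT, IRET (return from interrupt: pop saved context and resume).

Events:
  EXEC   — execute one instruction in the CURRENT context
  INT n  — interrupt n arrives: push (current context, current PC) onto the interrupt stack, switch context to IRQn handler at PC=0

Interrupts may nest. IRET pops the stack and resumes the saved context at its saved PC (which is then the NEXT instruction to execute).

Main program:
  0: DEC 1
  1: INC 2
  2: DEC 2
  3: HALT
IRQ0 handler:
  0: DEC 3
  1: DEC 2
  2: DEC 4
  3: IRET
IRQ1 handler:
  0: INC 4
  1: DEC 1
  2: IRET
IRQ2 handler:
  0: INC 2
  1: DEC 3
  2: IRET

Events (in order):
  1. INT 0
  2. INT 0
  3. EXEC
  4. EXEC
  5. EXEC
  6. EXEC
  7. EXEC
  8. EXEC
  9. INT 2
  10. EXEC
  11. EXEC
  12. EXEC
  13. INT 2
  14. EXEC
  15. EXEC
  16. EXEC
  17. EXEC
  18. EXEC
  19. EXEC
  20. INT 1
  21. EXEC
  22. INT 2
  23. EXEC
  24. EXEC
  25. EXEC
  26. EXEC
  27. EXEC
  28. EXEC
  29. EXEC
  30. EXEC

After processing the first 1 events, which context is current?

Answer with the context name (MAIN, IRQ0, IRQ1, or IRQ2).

Answer: IRQ0

Derivation:
Event 1 (INT 0): INT 0 arrives: push (MAIN, PC=0), enter IRQ0 at PC=0 (depth now 1)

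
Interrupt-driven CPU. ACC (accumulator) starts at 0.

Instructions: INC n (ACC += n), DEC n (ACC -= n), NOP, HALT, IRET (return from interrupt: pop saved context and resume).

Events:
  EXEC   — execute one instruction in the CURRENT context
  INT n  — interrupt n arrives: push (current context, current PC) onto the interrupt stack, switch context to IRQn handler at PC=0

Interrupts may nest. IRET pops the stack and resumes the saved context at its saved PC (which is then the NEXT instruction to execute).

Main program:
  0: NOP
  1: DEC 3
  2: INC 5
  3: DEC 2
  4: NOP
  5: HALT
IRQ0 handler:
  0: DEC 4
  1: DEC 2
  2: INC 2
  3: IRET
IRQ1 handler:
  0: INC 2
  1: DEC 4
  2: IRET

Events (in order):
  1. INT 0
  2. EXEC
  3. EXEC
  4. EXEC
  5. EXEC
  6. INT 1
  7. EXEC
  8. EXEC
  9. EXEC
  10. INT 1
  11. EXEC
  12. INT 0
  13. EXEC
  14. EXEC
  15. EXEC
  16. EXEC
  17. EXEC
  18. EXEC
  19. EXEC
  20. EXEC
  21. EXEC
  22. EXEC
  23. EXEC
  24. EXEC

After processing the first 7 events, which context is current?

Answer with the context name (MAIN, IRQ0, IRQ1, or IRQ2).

Answer: IRQ1

Derivation:
Event 1 (INT 0): INT 0 arrives: push (MAIN, PC=0), enter IRQ0 at PC=0 (depth now 1)
Event 2 (EXEC): [IRQ0] PC=0: DEC 4 -> ACC=-4
Event 3 (EXEC): [IRQ0] PC=1: DEC 2 -> ACC=-6
Event 4 (EXEC): [IRQ0] PC=2: INC 2 -> ACC=-4
Event 5 (EXEC): [IRQ0] PC=3: IRET -> resume MAIN at PC=0 (depth now 0)
Event 6 (INT 1): INT 1 arrives: push (MAIN, PC=0), enter IRQ1 at PC=0 (depth now 1)
Event 7 (EXEC): [IRQ1] PC=0: INC 2 -> ACC=-2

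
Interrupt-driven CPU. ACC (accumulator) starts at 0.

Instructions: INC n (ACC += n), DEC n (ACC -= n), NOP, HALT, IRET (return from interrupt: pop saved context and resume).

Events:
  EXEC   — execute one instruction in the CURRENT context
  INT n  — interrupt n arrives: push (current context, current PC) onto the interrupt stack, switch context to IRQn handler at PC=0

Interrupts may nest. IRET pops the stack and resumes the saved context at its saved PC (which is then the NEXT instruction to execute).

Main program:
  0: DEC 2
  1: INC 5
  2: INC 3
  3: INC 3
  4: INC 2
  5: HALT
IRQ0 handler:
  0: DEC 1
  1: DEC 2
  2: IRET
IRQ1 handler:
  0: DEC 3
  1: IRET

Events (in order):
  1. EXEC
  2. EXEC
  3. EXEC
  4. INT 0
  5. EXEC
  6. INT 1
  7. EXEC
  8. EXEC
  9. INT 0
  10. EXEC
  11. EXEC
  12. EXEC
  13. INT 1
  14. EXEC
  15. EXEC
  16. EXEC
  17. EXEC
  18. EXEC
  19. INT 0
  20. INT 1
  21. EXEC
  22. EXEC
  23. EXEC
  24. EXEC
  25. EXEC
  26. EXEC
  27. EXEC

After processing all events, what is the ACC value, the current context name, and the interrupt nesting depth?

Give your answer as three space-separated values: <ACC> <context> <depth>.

Event 1 (EXEC): [MAIN] PC=0: DEC 2 -> ACC=-2
Event 2 (EXEC): [MAIN] PC=1: INC 5 -> ACC=3
Event 3 (EXEC): [MAIN] PC=2: INC 3 -> ACC=6
Event 4 (INT 0): INT 0 arrives: push (MAIN, PC=3), enter IRQ0 at PC=0 (depth now 1)
Event 5 (EXEC): [IRQ0] PC=0: DEC 1 -> ACC=5
Event 6 (INT 1): INT 1 arrives: push (IRQ0, PC=1), enter IRQ1 at PC=0 (depth now 2)
Event 7 (EXEC): [IRQ1] PC=0: DEC 3 -> ACC=2
Event 8 (EXEC): [IRQ1] PC=1: IRET -> resume IRQ0 at PC=1 (depth now 1)
Event 9 (INT 0): INT 0 arrives: push (IRQ0, PC=1), enter IRQ0 at PC=0 (depth now 2)
Event 10 (EXEC): [IRQ0] PC=0: DEC 1 -> ACC=1
Event 11 (EXEC): [IRQ0] PC=1: DEC 2 -> ACC=-1
Event 12 (EXEC): [IRQ0] PC=2: IRET -> resume IRQ0 at PC=1 (depth now 1)
Event 13 (INT 1): INT 1 arrives: push (IRQ0, PC=1), enter IRQ1 at PC=0 (depth now 2)
Event 14 (EXEC): [IRQ1] PC=0: DEC 3 -> ACC=-4
Event 15 (EXEC): [IRQ1] PC=1: IRET -> resume IRQ0 at PC=1 (depth now 1)
Event 16 (EXEC): [IRQ0] PC=1: DEC 2 -> ACC=-6
Event 17 (EXEC): [IRQ0] PC=2: IRET -> resume MAIN at PC=3 (depth now 0)
Event 18 (EXEC): [MAIN] PC=3: INC 3 -> ACC=-3
Event 19 (INT 0): INT 0 arrives: push (MAIN, PC=4), enter IRQ0 at PC=0 (depth now 1)
Event 20 (INT 1): INT 1 arrives: push (IRQ0, PC=0), enter IRQ1 at PC=0 (depth now 2)
Event 21 (EXEC): [IRQ1] PC=0: DEC 3 -> ACC=-6
Event 22 (EXEC): [IRQ1] PC=1: IRET -> resume IRQ0 at PC=0 (depth now 1)
Event 23 (EXEC): [IRQ0] PC=0: DEC 1 -> ACC=-7
Event 24 (EXEC): [IRQ0] PC=1: DEC 2 -> ACC=-9
Event 25 (EXEC): [IRQ0] PC=2: IRET -> resume MAIN at PC=4 (depth now 0)
Event 26 (EXEC): [MAIN] PC=4: INC 2 -> ACC=-7
Event 27 (EXEC): [MAIN] PC=5: HALT

Answer: -7 MAIN 0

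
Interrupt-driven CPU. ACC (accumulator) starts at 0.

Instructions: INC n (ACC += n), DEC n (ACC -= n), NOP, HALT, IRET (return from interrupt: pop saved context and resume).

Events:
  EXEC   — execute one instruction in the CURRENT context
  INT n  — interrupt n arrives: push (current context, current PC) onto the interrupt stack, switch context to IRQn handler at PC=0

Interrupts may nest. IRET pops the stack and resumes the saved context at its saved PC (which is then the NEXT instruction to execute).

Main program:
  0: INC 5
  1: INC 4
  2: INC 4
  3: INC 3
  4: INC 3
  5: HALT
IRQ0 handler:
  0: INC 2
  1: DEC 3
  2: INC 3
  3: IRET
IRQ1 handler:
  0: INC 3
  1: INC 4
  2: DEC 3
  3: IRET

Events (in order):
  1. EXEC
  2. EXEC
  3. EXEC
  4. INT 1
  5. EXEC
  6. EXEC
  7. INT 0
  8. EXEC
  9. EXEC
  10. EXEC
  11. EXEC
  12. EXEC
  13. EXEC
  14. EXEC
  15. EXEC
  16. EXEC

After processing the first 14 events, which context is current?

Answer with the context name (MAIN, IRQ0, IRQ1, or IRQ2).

Answer: MAIN

Derivation:
Event 1 (EXEC): [MAIN] PC=0: INC 5 -> ACC=5
Event 2 (EXEC): [MAIN] PC=1: INC 4 -> ACC=9
Event 3 (EXEC): [MAIN] PC=2: INC 4 -> ACC=13
Event 4 (INT 1): INT 1 arrives: push (MAIN, PC=3), enter IRQ1 at PC=0 (depth now 1)
Event 5 (EXEC): [IRQ1] PC=0: INC 3 -> ACC=16
Event 6 (EXEC): [IRQ1] PC=1: INC 4 -> ACC=20
Event 7 (INT 0): INT 0 arrives: push (IRQ1, PC=2), enter IRQ0 at PC=0 (depth now 2)
Event 8 (EXEC): [IRQ0] PC=0: INC 2 -> ACC=22
Event 9 (EXEC): [IRQ0] PC=1: DEC 3 -> ACC=19
Event 10 (EXEC): [IRQ0] PC=2: INC 3 -> ACC=22
Event 11 (EXEC): [IRQ0] PC=3: IRET -> resume IRQ1 at PC=2 (depth now 1)
Event 12 (EXEC): [IRQ1] PC=2: DEC 3 -> ACC=19
Event 13 (EXEC): [IRQ1] PC=3: IRET -> resume MAIN at PC=3 (depth now 0)
Event 14 (EXEC): [MAIN] PC=3: INC 3 -> ACC=22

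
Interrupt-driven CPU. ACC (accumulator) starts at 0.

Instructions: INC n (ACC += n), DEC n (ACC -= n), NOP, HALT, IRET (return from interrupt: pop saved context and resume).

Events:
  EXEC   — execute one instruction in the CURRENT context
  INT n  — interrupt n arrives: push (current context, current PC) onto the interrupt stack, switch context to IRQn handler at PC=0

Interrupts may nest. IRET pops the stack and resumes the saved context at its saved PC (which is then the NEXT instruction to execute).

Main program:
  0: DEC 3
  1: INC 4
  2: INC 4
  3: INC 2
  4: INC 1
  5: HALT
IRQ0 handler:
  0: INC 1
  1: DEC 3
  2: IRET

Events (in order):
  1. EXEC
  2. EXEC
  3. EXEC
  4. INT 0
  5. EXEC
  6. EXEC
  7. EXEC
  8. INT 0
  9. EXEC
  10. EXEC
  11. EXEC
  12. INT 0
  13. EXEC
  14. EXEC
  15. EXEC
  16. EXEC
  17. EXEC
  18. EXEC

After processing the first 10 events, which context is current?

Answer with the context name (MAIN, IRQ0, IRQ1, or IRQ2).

Answer: IRQ0

Derivation:
Event 1 (EXEC): [MAIN] PC=0: DEC 3 -> ACC=-3
Event 2 (EXEC): [MAIN] PC=1: INC 4 -> ACC=1
Event 3 (EXEC): [MAIN] PC=2: INC 4 -> ACC=5
Event 4 (INT 0): INT 0 arrives: push (MAIN, PC=3), enter IRQ0 at PC=0 (depth now 1)
Event 5 (EXEC): [IRQ0] PC=0: INC 1 -> ACC=6
Event 6 (EXEC): [IRQ0] PC=1: DEC 3 -> ACC=3
Event 7 (EXEC): [IRQ0] PC=2: IRET -> resume MAIN at PC=3 (depth now 0)
Event 8 (INT 0): INT 0 arrives: push (MAIN, PC=3), enter IRQ0 at PC=0 (depth now 1)
Event 9 (EXEC): [IRQ0] PC=0: INC 1 -> ACC=4
Event 10 (EXEC): [IRQ0] PC=1: DEC 3 -> ACC=1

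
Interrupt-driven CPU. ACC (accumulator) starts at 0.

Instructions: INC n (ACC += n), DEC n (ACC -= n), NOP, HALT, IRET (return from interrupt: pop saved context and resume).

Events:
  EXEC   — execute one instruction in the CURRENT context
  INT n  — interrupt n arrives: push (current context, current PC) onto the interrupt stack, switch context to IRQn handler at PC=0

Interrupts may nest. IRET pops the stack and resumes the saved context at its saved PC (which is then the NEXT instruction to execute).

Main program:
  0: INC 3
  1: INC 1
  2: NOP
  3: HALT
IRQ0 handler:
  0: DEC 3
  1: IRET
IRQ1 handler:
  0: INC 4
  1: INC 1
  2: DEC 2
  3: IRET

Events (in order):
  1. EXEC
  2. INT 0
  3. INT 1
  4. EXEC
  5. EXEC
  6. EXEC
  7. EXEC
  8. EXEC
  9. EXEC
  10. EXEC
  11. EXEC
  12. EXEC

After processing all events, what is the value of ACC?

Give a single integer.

Event 1 (EXEC): [MAIN] PC=0: INC 3 -> ACC=3
Event 2 (INT 0): INT 0 arrives: push (MAIN, PC=1), enter IRQ0 at PC=0 (depth now 1)
Event 3 (INT 1): INT 1 arrives: push (IRQ0, PC=0), enter IRQ1 at PC=0 (depth now 2)
Event 4 (EXEC): [IRQ1] PC=0: INC 4 -> ACC=7
Event 5 (EXEC): [IRQ1] PC=1: INC 1 -> ACC=8
Event 6 (EXEC): [IRQ1] PC=2: DEC 2 -> ACC=6
Event 7 (EXEC): [IRQ1] PC=3: IRET -> resume IRQ0 at PC=0 (depth now 1)
Event 8 (EXEC): [IRQ0] PC=0: DEC 3 -> ACC=3
Event 9 (EXEC): [IRQ0] PC=1: IRET -> resume MAIN at PC=1 (depth now 0)
Event 10 (EXEC): [MAIN] PC=1: INC 1 -> ACC=4
Event 11 (EXEC): [MAIN] PC=2: NOP
Event 12 (EXEC): [MAIN] PC=3: HALT

Answer: 4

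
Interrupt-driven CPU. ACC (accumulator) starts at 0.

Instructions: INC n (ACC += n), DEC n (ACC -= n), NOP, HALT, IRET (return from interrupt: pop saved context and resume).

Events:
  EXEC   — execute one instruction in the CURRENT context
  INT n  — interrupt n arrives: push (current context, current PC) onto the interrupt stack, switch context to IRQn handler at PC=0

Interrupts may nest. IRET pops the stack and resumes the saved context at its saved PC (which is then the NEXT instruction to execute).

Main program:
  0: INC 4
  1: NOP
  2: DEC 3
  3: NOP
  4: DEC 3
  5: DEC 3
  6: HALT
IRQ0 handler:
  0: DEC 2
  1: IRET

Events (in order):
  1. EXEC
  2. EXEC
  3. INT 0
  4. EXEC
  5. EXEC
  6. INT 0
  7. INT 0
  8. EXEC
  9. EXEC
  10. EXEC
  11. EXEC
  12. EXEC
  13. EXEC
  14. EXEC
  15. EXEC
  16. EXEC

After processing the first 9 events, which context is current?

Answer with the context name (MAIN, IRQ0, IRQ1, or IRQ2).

Event 1 (EXEC): [MAIN] PC=0: INC 4 -> ACC=4
Event 2 (EXEC): [MAIN] PC=1: NOP
Event 3 (INT 0): INT 0 arrives: push (MAIN, PC=2), enter IRQ0 at PC=0 (depth now 1)
Event 4 (EXEC): [IRQ0] PC=0: DEC 2 -> ACC=2
Event 5 (EXEC): [IRQ0] PC=1: IRET -> resume MAIN at PC=2 (depth now 0)
Event 6 (INT 0): INT 0 arrives: push (MAIN, PC=2), enter IRQ0 at PC=0 (depth now 1)
Event 7 (INT 0): INT 0 arrives: push (IRQ0, PC=0), enter IRQ0 at PC=0 (depth now 2)
Event 8 (EXEC): [IRQ0] PC=0: DEC 2 -> ACC=0
Event 9 (EXEC): [IRQ0] PC=1: IRET -> resume IRQ0 at PC=0 (depth now 1)

Answer: IRQ0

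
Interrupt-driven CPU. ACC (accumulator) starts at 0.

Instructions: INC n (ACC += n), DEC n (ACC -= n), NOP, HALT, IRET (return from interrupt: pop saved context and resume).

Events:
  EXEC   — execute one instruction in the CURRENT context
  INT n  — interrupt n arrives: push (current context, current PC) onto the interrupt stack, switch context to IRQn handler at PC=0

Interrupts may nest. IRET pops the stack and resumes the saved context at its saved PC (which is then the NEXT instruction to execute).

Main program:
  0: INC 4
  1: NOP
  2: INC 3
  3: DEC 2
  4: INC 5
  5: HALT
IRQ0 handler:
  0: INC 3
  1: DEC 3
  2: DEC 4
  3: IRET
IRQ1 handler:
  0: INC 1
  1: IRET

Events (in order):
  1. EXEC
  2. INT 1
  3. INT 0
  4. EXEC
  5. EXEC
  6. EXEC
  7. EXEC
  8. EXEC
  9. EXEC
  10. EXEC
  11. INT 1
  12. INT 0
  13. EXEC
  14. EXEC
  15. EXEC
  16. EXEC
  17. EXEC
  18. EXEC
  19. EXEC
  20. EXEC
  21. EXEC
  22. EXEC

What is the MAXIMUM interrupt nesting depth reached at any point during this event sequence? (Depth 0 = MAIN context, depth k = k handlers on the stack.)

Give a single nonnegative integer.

Event 1 (EXEC): [MAIN] PC=0: INC 4 -> ACC=4 [depth=0]
Event 2 (INT 1): INT 1 arrives: push (MAIN, PC=1), enter IRQ1 at PC=0 (depth now 1) [depth=1]
Event 3 (INT 0): INT 0 arrives: push (IRQ1, PC=0), enter IRQ0 at PC=0 (depth now 2) [depth=2]
Event 4 (EXEC): [IRQ0] PC=0: INC 3 -> ACC=7 [depth=2]
Event 5 (EXEC): [IRQ0] PC=1: DEC 3 -> ACC=4 [depth=2]
Event 6 (EXEC): [IRQ0] PC=2: DEC 4 -> ACC=0 [depth=2]
Event 7 (EXEC): [IRQ0] PC=3: IRET -> resume IRQ1 at PC=0 (depth now 1) [depth=1]
Event 8 (EXEC): [IRQ1] PC=0: INC 1 -> ACC=1 [depth=1]
Event 9 (EXEC): [IRQ1] PC=1: IRET -> resume MAIN at PC=1 (depth now 0) [depth=0]
Event 10 (EXEC): [MAIN] PC=1: NOP [depth=0]
Event 11 (INT 1): INT 1 arrives: push (MAIN, PC=2), enter IRQ1 at PC=0 (depth now 1) [depth=1]
Event 12 (INT 0): INT 0 arrives: push (IRQ1, PC=0), enter IRQ0 at PC=0 (depth now 2) [depth=2]
Event 13 (EXEC): [IRQ0] PC=0: INC 3 -> ACC=4 [depth=2]
Event 14 (EXEC): [IRQ0] PC=1: DEC 3 -> ACC=1 [depth=2]
Event 15 (EXEC): [IRQ0] PC=2: DEC 4 -> ACC=-3 [depth=2]
Event 16 (EXEC): [IRQ0] PC=3: IRET -> resume IRQ1 at PC=0 (depth now 1) [depth=1]
Event 17 (EXEC): [IRQ1] PC=0: INC 1 -> ACC=-2 [depth=1]
Event 18 (EXEC): [IRQ1] PC=1: IRET -> resume MAIN at PC=2 (depth now 0) [depth=0]
Event 19 (EXEC): [MAIN] PC=2: INC 3 -> ACC=1 [depth=0]
Event 20 (EXEC): [MAIN] PC=3: DEC 2 -> ACC=-1 [depth=0]
Event 21 (EXEC): [MAIN] PC=4: INC 5 -> ACC=4 [depth=0]
Event 22 (EXEC): [MAIN] PC=5: HALT [depth=0]
Max depth observed: 2

Answer: 2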